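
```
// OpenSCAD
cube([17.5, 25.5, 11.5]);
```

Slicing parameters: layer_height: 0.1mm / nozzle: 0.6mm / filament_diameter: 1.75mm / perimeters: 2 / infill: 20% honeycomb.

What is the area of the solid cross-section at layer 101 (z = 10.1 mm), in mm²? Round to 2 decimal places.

At z = 10.1 mm: the 17.5×25.5 cube contributes its full rectangle (area 446.25 mm²). Overall, the cross-section is a single solid region. Net area = 446.25 mm².

446.25 mm²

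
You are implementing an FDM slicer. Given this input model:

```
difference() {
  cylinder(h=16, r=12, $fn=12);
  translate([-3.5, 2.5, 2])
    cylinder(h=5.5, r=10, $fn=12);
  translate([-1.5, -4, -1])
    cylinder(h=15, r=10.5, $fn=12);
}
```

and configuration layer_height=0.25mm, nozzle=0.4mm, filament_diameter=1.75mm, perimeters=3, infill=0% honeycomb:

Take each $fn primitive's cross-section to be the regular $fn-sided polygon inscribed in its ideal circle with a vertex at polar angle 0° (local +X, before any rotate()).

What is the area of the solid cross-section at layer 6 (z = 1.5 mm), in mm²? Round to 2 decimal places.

149.81 mm²

At z = 1.5 mm: the r=12 cylinder contributes a regular 12-gon of circumradius 12 (area = (12/2)·12.000²·sin(360°/12) = 432.00 mm²); the cylinder at (-3.5, 2.5) is absent (z outside [2, 7.5]); the cylinder at (-1.5, -4): section is a regular 12-gon, circumradius r=10.5 (area = (12/2)·10.500²·sin(360°/12) = 330.75 mm²); Subtracting the remaining from the first: starting from the r=12 cylinder (432.00 mm²), the r=10.5 cylinder at (-1.5, -4) partially overlaps it — only the 282.19 mm² overlap (of its 330.75 mm²) is removed, clipping the outline — area = 149.81 mm². Overall, the cross-section is a single solid region. Net area = 149.81 mm².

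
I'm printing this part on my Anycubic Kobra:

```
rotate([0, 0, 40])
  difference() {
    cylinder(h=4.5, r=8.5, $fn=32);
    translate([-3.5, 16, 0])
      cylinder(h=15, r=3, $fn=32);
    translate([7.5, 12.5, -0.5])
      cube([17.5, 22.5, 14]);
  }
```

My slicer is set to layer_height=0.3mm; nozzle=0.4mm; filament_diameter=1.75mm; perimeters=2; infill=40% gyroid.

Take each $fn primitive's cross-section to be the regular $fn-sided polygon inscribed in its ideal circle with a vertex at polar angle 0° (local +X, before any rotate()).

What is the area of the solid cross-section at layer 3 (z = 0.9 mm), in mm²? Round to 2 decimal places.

At z = 0.9 mm: the cylinder: section is a regular 32-gon, circumradius r=8.5 (area = (32/2)·8.500²·sin(360°/32) = 225.52 mm²); the r=3 cylinder at (-3.5, 16) contributes a regular 32-gon of circumradius 3 (area = (32/2)·3.000²·sin(360°/32) = 28.09 mm²); the cube at (7.5, 12.5) (footprint 17.5×22.5) is included at this height (area 393.75 mm²); Taking the first minus the rest: starting from the r=8.5 cylinder (225.52 mm²), the r=3 cylinder at (-3.5, 16) misses the remaining region (no effect); the 17.5×22.5 cube at (7.5, 12.5) misses the remaining region (no effect) — area = 225.52 mm²; (rotated 40° about Z; rotation is an isometry so areas/perimeters/island counts are preserved). Overall, the cross-section is a single solid region. Net area = 225.52 mm².

225.52 mm²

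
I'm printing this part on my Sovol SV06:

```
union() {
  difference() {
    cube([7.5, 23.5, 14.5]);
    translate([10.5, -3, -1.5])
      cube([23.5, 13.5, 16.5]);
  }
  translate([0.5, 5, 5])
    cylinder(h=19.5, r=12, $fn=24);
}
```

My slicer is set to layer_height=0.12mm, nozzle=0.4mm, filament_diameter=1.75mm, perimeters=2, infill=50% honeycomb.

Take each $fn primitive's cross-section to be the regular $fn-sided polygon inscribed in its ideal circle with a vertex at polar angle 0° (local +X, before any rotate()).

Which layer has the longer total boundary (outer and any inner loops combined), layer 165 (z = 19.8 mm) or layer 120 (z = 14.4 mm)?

layer 120 (z = 14.4 mm)

Layer 165 (z = 19.8): the cube is not intersected at this z (z outside [0, 14.5]); the cube at (10.5, -3) is absent (z outside [-1.5, 15]); After the difference (first − rest): the first operand is absent here, so nothing remains; the cylinder at (0.5, 5): section is a regular 24-gon, circumradius r=12 (perimeter = 2·24·12.000·sin(180°/24) = 75.18 mm); Merging all regions: only the r=12 cylinder at (0.5, 5) is present, so the union is just that shape — boundary = 75.18 mm. So its perimeter = 75.18 mm. Layer 120 (z = 14.4): the cube is present — its section is the full 7.5×23.5 rectangle (perimeter 62.00 mm); the 23.5×13.5 cube at (10.5, -3) contributes its full rectangle (perimeter 74.00 mm); After the difference (first − rest): starting from the 7.5×23.5 cube, the 23.5×13.5 cube at (10.5, -3) misses the remaining region (no effect) — boundary = 62.00 mm; the cylinder at (0.5, 5): section is a regular 24-gon, circumradius r=12 (perimeter = 2·24·12.000·sin(180°/24) = 75.18 mm); Combining (union): the regions partially overlap (shared area 121.94 mm²), so the edge portions inside another operand are dropped and the merged outline is re-measured after clipping — boundary = 90.09 mm. So its perimeter = 90.09 mm. Layer 120 is larger (90.09 vs 75.18 mm).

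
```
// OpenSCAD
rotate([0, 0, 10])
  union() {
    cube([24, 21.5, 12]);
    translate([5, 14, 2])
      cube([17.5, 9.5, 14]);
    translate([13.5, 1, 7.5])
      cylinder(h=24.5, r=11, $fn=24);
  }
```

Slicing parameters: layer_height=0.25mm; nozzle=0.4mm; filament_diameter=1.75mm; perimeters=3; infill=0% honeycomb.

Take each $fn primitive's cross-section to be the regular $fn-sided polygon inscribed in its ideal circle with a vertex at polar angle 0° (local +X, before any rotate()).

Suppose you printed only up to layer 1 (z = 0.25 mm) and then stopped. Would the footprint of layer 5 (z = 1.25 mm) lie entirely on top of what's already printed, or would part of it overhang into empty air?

entirely on top

Compare the two slices. At z = 0.25: the cube is present — its section is the full 24×21.5 rectangle (area 516.00 mm²); the cube at (5, 14) is absent (z outside [2, 16]); the cylinder at (13.5, 1) is not intersected at this z (z outside [7.5, 32]); Merging all regions: only the 24×21.5 cube is present, so the union is just that shape — area = 516.00 mm²; (whole slice rotated 10° about Z — lengths, areas and connectivity unchanged). At z = 1.25: the cube (footprint 24×21.5) is included at this height (area 516.00 mm²); the cube at (5, 14) is absent (z outside [2, 16]); the cylinder at (13.5, 1) is absent (z outside [7.5, 32]); Combining (union): only the 24×21.5 cube is present, so the union is just that shape — area = 516.00 mm²; (rotated 10° about Z; rotation is an isometry so areas/perimeters/island counts are preserved). Checking containment: the cross-section at z = 1.25 is a subset of the cross-section at z = 0.25.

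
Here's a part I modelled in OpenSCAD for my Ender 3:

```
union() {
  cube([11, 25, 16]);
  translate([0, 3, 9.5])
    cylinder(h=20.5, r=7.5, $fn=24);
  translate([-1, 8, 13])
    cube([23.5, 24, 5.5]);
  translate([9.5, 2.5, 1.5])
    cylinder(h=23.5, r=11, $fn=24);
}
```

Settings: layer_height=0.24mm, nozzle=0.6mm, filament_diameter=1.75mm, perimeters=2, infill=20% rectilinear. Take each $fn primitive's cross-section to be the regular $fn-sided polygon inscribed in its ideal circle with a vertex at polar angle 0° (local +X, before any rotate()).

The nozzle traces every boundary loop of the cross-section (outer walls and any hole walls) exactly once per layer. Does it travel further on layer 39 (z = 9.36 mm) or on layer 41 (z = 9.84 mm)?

Layer 39 (z = 9.36): the cube is present — its section is the full 11×25 rectangle (perimeter 72.00 mm); the cylinder at (0, 3) does not reach this height (z outside [9.5, 30]); the cube at (-1, 8) is absent (z outside [13, 18.5]); the cylinder at (9.5, 2.5): section is a regular 24-gon, circumradius r=11 (perimeter = 2·24·11.000·sin(180°/24) = 68.92 mm); Combining (union): the regions partially overlap (shared area 132.54 mm²), so the edge portions inside another operand are dropped and the merged outline is re-measured after clipping — boundary = 95.62 mm. So its perimeter = 95.62 mm. Layer 41 (z = 9.84): the cube is present — its section is the full 11×25 rectangle (perimeter 72.00 mm); the r=7.5 cylinder at (0, 3) contributes a regular 24-gon of circumradius 7.5 (perimeter = 2·24·7.500·sin(180°/24) = 46.99 mm); the cube at (-1, 8) is absent (z outside [13, 18.5]); the cylinder at (9.5, 2.5): section is a regular 24-gon, circumradius r=11 (perimeter = 2·24·11.000·sin(180°/24) = 68.92 mm); Merging all regions: the regions partially overlap (shared area 229.67 mm²), so the edge portions inside another operand are dropped and the merged outline is re-measured after clipping — boundary = 104.43 mm. So its perimeter = 104.43 mm. Layer 41 is larger (104.43 vs 95.62 mm).

layer 41 (z = 9.84 mm)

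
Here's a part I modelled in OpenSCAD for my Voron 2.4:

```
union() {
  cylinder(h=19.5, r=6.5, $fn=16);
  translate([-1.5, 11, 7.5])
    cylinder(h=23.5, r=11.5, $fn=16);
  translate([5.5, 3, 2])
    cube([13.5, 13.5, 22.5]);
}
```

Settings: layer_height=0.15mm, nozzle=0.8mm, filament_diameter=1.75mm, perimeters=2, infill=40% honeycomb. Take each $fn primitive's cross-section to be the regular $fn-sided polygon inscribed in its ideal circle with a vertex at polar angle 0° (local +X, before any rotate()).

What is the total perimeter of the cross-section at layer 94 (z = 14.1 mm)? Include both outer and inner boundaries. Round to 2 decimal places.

At z = 14.1 mm: the r=6.5 cylinder contributes a regular 16-gon of circumradius 6.5 (perimeter = 2·16·6.500·sin(180°/16) = 40.58 mm); the r=11.5 cylinder at (-1.5, 11) contributes a regular 16-gon of circumradius 11.5 (perimeter = 2·16·11.500·sin(180°/16) = 71.79 mm); the 13.5×13.5 cube at (5.5, 3) contributes its full rectangle (perimeter 54.00 mm); Merging all regions: the regions partially overlap (shared area 107.98 mm²), so the edge portions inside another operand are dropped and the merged outline is re-measured after clipping — boundary = 103.78 mm. Overall, the cross-section is a single solid region. Total boundary length (outer) = 103.78 mm.

103.78 mm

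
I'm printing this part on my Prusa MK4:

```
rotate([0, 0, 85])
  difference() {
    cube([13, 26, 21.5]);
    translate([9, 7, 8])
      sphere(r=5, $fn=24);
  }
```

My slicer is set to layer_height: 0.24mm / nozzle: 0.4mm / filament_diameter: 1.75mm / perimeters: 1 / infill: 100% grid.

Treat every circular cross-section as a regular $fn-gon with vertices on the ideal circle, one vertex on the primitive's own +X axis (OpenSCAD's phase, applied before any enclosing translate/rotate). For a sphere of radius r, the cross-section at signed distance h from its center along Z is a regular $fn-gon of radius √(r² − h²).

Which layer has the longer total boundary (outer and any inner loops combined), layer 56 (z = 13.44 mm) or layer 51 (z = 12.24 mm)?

Layer 56 (z = 13.44): the cube (footprint 13×26) is included at this height (perimeter 78.00 mm); the sphere at (9, 7) does not reach this height (|z−center|=5.440 > r=5); Taking the first minus the rest: none of the subtracted shapes is present at this height, so the 13×26 cube is unchanged — boundary = 78.00 mm; (rotated 85° about Z; rotation is an isometry so areas/perimeters/island counts are preserved). So its perimeter = 78.00 mm. Layer 51 (z = 12.24): the cube is present — its section is the full 13×26 rectangle (perimeter 78.00 mm); the sphere at (9, 7): section is a regular 24-gon, circumradius = √(r²−h²) = √(5²−4.24²) = 2.650 (perimeter = 2·24·2.650·sin(180°/24) = 16.60 mm); After the difference (first − rest): starting from the 13×26 cube, the r=5 sphere at (9, 7) lies wholly inside it (removes its full 21.81 mm² and its 16.60 mm outline becomes a hole wall) — boundary (outer + 1 inner loop) = 94.60 mm; (rotated 85° about Z; rotation is an isometry so areas/perimeters/island counts are preserved). So its perimeter = 94.60 mm. Layer 51 is larger (94.60 vs 78.00 mm).

layer 51 (z = 12.24 mm)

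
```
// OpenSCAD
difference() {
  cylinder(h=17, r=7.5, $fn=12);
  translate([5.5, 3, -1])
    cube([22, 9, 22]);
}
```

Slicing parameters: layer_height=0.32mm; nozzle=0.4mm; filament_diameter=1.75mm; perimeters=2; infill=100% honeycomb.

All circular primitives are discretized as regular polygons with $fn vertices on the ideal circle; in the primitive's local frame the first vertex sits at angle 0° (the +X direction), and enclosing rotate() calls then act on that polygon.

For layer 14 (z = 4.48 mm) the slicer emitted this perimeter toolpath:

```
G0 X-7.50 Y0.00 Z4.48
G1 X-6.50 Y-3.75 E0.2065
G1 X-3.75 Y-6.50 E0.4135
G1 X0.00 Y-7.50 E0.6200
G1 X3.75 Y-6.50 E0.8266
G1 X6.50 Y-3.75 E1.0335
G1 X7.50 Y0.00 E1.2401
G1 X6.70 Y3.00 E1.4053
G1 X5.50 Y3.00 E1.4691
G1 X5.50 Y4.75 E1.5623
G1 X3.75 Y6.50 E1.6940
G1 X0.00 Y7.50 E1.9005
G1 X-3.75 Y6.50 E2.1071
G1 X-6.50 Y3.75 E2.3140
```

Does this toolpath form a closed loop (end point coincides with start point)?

Start point (G0): (-7.50, 0.00). End point (last G1): the path does not return to the start — open.

no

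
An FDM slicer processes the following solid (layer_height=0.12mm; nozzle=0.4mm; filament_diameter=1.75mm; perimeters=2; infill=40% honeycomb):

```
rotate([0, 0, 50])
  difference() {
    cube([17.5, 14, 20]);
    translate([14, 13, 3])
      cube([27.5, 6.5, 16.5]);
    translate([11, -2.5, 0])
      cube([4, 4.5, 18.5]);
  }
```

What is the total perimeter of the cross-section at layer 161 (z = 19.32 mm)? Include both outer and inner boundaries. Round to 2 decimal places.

At z = 19.32 mm: the 17.5×14 cube contributes its full rectangle (perimeter 63.00 mm); the 27.5×6.5 cube at (14, 13) contributes its full rectangle (perimeter 68.00 mm); the cube at (11, -2.5) is absent (z outside [0, 18.5]); After the difference (first − rest): starting from the 17.5×14 cube, the 27.5×6.5 cube at (14, 13) partially overlaps it — only the 3.50 mm² overlap (of its 178.75 mm²) is removed, clipping the outline — boundary = 63.00 mm; (whole slice rotated 50° about Z — lengths, areas and connectivity unchanged). Overall, the cross-section is a single solid region. Total boundary length (outer) = 63.00 mm.

63.00 mm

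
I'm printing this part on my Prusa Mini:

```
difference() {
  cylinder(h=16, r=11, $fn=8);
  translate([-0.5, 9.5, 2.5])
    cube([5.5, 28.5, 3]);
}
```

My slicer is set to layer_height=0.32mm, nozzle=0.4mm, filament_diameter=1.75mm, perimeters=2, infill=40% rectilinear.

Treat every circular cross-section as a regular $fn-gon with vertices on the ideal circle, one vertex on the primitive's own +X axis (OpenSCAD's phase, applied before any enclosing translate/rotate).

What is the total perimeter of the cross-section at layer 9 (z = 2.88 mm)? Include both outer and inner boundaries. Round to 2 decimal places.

68.31 mm

At z = 2.88 mm: the cylinder: section is a regular 8-gon, circumradius r=11 (perimeter = 2·8·11.000·sin(180°/8) = 67.35 mm); the cube at (-0.5, 9.5) (footprint 5.5×28.5) is included at this height (perimeter 68.00 mm); After the difference (first − rest): starting from the r=11 cylinder, the 5.5×28.5 cube at (-0.5, 9.5) partially overlaps it — only the 3.41 mm² overlap (of its 156.75 mm²) is removed, clipping the outline — boundary = 68.31 mm. Overall, the cross-section is a single solid region. Total boundary length (outer) = 68.31 mm.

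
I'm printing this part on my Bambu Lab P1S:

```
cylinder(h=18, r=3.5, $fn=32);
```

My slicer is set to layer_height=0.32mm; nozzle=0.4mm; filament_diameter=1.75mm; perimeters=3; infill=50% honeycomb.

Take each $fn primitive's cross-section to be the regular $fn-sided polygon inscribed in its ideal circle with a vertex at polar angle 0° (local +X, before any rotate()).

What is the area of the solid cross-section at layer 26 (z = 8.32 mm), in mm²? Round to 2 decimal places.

38.24 mm²

At z = 8.32 mm: the r=3.5 cylinder contributes a regular 32-gon of circumradius 3.5 (area = (32/2)·3.500²·sin(360°/32) = 38.24 mm²). Overall, the cross-section is a single solid region. Net area = 38.24 mm².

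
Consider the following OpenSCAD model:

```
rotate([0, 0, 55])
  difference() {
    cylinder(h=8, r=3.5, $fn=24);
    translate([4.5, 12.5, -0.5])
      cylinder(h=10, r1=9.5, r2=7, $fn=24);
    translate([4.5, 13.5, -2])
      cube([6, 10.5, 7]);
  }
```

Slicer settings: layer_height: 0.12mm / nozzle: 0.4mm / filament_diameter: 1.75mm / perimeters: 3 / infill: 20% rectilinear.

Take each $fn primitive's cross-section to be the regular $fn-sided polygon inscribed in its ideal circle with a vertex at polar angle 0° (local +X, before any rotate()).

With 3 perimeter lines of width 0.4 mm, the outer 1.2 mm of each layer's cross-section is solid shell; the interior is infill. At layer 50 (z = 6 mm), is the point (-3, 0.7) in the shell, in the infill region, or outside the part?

At z = 6 mm: the r=3.5 cylinder contributes a regular 24-gon of circumradius 3.5; the cone at (4.5, 12.5) (r1=9.5→r2=7) has section circumradius 7.875 here — a regular 24-gon; the cube at (4.5, 13.5) is absent (z outside [-2, 5]); Taking the first minus the rest: starting from the r=3.5 cylinder, the cone at (4.5, 12.5) misses the remaining region (no effect) — 1 connected region; (whole slice rotated 55° about Z — lengths, areas and connectivity unchanged). Overall, the cross-section is a single solid region. Undo the 55° rotation: the query point maps to (-1.147, 2.859) in the un-rotated model frame. The nearest boundary edge runs (-1.75, 3.03)→(-0.91, 3.38); distance from the point to it = 0.39 mm. The point is inside the cross-section, 0.39 mm from the nearest boundary — within the 1.2 mm shell band (3 × 0.4).

shell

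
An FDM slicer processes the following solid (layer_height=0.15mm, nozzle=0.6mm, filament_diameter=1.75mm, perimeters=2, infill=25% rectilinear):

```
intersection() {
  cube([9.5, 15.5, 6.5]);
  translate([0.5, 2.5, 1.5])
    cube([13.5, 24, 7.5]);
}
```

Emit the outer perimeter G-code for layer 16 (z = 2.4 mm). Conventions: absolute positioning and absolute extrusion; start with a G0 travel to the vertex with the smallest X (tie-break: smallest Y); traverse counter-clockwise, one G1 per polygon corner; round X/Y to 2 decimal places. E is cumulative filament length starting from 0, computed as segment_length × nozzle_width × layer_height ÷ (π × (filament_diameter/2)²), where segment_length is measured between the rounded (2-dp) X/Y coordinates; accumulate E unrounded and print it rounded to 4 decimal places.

G0 X0.50 Y2.50 Z2.40
G1 X9.50 Y2.50 E0.3368
G1 X9.50 Y15.50 E0.8232
G1 X0.50 Y15.50 E1.1599
G1 X0.50 Y2.50 E1.6464

At z = 2.4 mm: the cube is present — its section is the full 9.5×15.5 rectangle; the 13.5×24 cube at (0.5, 2.5) contributes its full rectangle; Taking the intersection: the 13.5×24 cube at (0.5, 2.5) partially overlaps the 9.5×15.5 cube; clipping to the common part keeps 117.00 mm² — 1 connected region. The outline is a single polygon with 4 vertices. Extrusion per mm of travel: 0.6 × 0.15 / (π × 0.875²) = 0.037418. Accumulating E over each segment gives final E = 1.6464.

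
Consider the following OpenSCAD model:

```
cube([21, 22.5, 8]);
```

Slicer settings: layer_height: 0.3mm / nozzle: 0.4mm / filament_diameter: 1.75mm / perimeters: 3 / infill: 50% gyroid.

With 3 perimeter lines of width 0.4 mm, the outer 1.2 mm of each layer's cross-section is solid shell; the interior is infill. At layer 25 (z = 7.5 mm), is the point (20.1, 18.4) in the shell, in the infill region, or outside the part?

shell

At z = 7.5 mm: the cube (footprint 21×22.5) is included at this height. Overall, the cross-section is a single solid region. The nearest boundary edge runs (21.00, 0.00)→(21.00, 22.50); distance from the point to it = 0.90 mm. The point is inside the cross-section, 0.90 mm from the nearest boundary — within the 1.2 mm shell band (3 × 0.4).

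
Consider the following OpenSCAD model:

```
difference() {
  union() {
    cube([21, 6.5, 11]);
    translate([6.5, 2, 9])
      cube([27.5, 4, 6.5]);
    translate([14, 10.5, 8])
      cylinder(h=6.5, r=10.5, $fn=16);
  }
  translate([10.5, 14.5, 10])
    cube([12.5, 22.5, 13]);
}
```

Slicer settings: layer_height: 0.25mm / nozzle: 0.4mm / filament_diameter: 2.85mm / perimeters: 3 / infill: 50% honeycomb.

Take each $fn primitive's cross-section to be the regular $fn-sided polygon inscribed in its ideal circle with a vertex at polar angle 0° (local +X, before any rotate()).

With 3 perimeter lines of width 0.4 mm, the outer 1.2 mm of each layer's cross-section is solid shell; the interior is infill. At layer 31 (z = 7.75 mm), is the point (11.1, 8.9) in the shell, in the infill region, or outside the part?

At z = 7.75 mm: the 21×6.5 cube contributes its full rectangle; the cube at (6.5, 2) does not reach this height (z outside [9, 15.5]); the cylinder at (14, 10.5) is absent (z outside [8, 14.5]); Merging all regions: only the 21×6.5 cube is present, so the union is just that shape — 1 connected region; the cube at (10.5, 14.5) is absent (z outside [10, 23]); Subtracting the remaining from the first: none of the subtracted shapes is present at this height, so that combined region is unchanged — 1 connected region. Overall, the cross-section is a single solid region. The nearest boundary edge runs (21.00, 6.50)→(0.00, 6.50); distance from the point to it = 2.40 mm. The point is not inside any of the regions above, so it lies outside the cross-section (2.40 mm from the nearest boundary).

outside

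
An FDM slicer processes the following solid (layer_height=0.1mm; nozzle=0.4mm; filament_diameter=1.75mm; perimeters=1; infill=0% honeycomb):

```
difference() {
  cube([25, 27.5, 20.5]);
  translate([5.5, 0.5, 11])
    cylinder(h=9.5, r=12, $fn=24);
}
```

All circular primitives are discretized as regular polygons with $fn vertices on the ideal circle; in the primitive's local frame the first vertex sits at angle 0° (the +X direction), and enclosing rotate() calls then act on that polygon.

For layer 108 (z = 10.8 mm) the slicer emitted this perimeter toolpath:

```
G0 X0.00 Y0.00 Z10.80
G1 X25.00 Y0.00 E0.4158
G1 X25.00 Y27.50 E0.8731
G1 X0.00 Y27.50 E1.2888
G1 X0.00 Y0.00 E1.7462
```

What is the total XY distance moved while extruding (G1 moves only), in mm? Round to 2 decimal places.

105.00 mm

Sum the Euclidean lengths of each G1 segment: total = 105.00 mm.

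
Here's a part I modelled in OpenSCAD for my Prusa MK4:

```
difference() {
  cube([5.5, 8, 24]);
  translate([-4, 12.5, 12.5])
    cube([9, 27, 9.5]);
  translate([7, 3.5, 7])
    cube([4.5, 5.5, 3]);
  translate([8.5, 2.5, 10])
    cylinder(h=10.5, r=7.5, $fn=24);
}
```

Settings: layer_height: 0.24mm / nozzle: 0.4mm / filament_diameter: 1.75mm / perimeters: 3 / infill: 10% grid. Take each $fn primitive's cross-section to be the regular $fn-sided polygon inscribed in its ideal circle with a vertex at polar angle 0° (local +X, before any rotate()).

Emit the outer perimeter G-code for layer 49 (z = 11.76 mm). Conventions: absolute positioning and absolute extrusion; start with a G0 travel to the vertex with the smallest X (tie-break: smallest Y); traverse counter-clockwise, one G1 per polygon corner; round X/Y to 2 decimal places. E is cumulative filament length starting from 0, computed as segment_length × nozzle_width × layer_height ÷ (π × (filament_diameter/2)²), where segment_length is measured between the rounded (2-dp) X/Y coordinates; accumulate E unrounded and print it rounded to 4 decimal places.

G0 X0.00 Y0.00 Z11.76
G1 X1.49 Y0.00 E0.0595
G1 X1.26 Y0.56 E0.0836
G1 X1.00 Y2.50 E0.1618
G1 X1.26 Y4.44 E0.2399
G1 X2.00 Y6.25 E0.3179
G1 X3.20 Y7.80 E0.3962
G1 X3.45 Y8.00 E0.4089
G1 X0.00 Y8.00 E0.5466
G1 X0.00 Y0.00 E0.8659

At z = 11.76 mm: the cube (footprint 5.5×8) is included at this height; the cube at (-4, 12.5) does not reach this height (z outside [12.5, 22]); the cube at (7, 3.5) is not intersected at this z (z outside [7, 10]); the r=7.5 cylinder at (8.5, 2.5) gives a regular 24-gon of circumradius 7.5 (constant along its height); Taking the first minus the rest: starting from the 5.5×8 cube, the r=7.5 cylinder at (8.5, 2.5) partially overlaps it — only the 31.21 mm² overlap (of its 174.70 mm²) is removed, clipping the outline — 1 connected region. The outline is a single polygon with 9 vertices. Extrusion per mm of travel: 0.4 × 0.24 / (π × 0.875²) = 0.039912. Accumulating E over each segment gives final E = 0.8659.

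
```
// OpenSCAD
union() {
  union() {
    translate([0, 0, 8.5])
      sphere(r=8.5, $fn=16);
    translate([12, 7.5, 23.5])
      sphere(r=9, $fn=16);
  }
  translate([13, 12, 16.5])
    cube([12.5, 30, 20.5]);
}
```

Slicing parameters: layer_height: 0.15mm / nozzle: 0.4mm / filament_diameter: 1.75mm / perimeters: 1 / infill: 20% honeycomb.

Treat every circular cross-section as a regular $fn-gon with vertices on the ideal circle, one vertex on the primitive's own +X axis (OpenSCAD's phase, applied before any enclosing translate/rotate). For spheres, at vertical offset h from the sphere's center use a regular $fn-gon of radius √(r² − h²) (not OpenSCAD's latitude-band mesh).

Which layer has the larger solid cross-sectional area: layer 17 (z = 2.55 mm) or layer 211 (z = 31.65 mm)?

Layer 17 (z = 2.55): the sphere: section is a regular 16-gon, circumradius = √(r²−h²) = √(8.5²−5.95²) = 6.070 (area = (16/2)·6.070²·sin(360°/16) = 112.81 mm²); the sphere at (12, 7.5) is not intersected at this z (|z−center|=20.950 > r=9); Taking the union: only the r=8.5 sphere is present, so the union is just that shape — area = 112.81 mm²; the cube at (13, 12) is absent (z outside [16.5, 37]); Combining (union): only the result so far is present, so the union is just that shape — area = 112.81 mm². So its area = 112.81 mm². Layer 211 (z = 31.65): the sphere is not intersected at this z (|z−center|=23.150 > r=8.5); the sphere at (12, 7.5): section is a regular 16-gon, circumradius = √(r²−h²) = √(9²−8.15²) = 3.818 (area = (16/2)·3.818²·sin(360°/16) = 44.63 mm²); Combining (union): only the r=9 sphere at (12, 7.5) is present, so the union is just that shape — area = 44.63 mm²; the cube at (13, 12) is present — its section is the full 12.5×30 rectangle (area 375.00 mm²); Taking the union: the 2 present regions are separate (no shared area or edge), so areas and boundary lengths simply add and each stays a separate island — area = 419.63 mm². So its area = 419.63 mm². Layer 211 is larger (419.63 vs 112.81 mm²).

layer 211 (z = 31.65 mm)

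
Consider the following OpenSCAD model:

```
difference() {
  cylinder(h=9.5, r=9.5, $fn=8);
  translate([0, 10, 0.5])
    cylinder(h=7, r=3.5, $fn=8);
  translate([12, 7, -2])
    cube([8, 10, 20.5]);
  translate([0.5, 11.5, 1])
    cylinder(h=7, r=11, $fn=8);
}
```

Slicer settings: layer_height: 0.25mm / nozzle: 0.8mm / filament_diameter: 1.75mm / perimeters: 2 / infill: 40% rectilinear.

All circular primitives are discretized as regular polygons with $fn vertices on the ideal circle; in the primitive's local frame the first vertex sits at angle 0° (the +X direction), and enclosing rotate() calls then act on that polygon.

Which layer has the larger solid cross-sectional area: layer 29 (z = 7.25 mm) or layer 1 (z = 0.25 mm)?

Layer 29 (z = 7.25): the r=9.5 cylinder contributes a regular 8-gon of circumradius 9.5 (area = (8/2)·9.500²·sin(360°/8) = 255.27 mm²); the r=3.5 cylinder at (0, 10) gives a regular 8-gon of circumradius 3.5 (constant along its height) (area = (8/2)·3.500²·sin(360°/8) = 34.65 mm²); the cube at (12, 7) (footprint 8×10) is included at this height (area 80.00 mm²); the cylinder at (0.5, 11.5): section is a regular 8-gon, circumradius r=11 (area = (8/2)·11.000²·sin(360°/8) = 342.24 mm²); After the difference (first − rest): starting from the r=9.5 cylinder (255.27 mm²), the r=3.5 cylinder at (0, 10) partially overlaps it — only the 10.09 mm² overlap (of its 34.65 mm²) is removed, clipping the outline; the 8×10 cube at (12, 7) misses the remaining region (no effect); the r=11 cylinder at (0.5, 11.5) partially overlaps it — only the 77.32 mm² overlap (of its 342.24 mm²) is removed, clipping the outline — area = 167.85 mm². So its area = 167.85 mm². Layer 1 (z = 0.25): the r=9.5 cylinder contributes a regular 8-gon of circumradius 9.5 (area = (8/2)·9.500²·sin(360°/8) = 255.27 mm²); the cylinder at (0, 10) is not intersected at this z (z outside [0.5, 7.5]); the cube at (12, 7) is present — its section is the full 8×10 rectangle (area 80.00 mm²); the cylinder at (0.5, 11.5) does not reach this height (z outside [1, 8]); Taking the first minus the rest: starting from the r=9.5 cylinder (255.27 mm²), the 8×10 cube at (12, 7) misses the remaining region (no effect) — area = 255.27 mm². So its area = 255.27 mm². Layer 1 is larger (255.27 vs 167.85 mm²).

layer 1 (z = 0.25 mm)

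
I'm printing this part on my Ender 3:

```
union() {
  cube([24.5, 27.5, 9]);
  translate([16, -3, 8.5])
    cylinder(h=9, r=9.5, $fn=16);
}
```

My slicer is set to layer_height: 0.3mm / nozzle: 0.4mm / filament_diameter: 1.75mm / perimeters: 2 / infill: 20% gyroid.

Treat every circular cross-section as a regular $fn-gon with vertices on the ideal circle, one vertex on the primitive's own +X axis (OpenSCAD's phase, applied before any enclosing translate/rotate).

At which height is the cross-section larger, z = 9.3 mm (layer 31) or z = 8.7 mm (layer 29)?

layer 29 (z = 8.7 mm)

Layer 31 (z = 9.3): the cube is absent (z outside [0, 9]); the cylinder at (16, -3): section is a regular 16-gon, circumradius r=9.5 (area = (16/2)·9.500²·sin(360°/16) = 276.30 mm²); Taking the union: only the r=9.5 cylinder at (16, -3) is present, so the union is just that shape — area = 276.30 mm². So its area = 276.30 mm². Layer 29 (z = 8.7): the cube (footprint 24.5×27.5) is included at this height (area 673.75 mm²); the r=9.5 cylinder at (16, -3) contributes a regular 16-gon of circumradius 9.5 (area = (16/2)·9.500²·sin(360°/16) = 276.30 mm²); Combining (union): the regions partially overlap — summed areas 950.05 mm² minus the doubly-counted overlap 82.67 mm² gives 867.38 mm² — area = 867.38 mm². So its area = 867.38 mm². Layer 29 is larger (867.38 vs 276.30 mm²).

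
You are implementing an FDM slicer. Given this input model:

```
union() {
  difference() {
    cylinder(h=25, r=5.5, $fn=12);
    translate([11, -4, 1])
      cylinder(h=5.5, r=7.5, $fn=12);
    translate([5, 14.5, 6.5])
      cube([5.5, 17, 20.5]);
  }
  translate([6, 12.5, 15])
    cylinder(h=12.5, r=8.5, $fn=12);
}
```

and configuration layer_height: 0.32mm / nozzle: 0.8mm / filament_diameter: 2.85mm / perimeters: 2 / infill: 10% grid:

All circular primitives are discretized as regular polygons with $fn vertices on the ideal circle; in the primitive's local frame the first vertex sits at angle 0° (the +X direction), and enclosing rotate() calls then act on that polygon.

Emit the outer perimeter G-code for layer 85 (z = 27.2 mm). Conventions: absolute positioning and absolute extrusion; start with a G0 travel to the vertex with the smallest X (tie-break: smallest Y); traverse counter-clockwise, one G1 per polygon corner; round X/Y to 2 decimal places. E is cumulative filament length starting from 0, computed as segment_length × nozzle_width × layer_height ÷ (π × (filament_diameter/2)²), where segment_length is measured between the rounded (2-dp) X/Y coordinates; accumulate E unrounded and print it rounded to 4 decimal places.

G0 X-2.50 Y12.50 Z27.20
G1 X-1.36 Y8.25 E0.1766
G1 X1.75 Y5.14 E0.3531
G1 X6.00 Y4.00 E0.5297
G1 X10.25 Y5.14 E0.7062
G1 X13.36 Y8.25 E0.8827
G1 X14.50 Y12.50 E1.0593
G1 X13.36 Y16.75 E1.2359
G1 X10.25 Y19.86 E1.4124
G1 X6.00 Y21.00 E1.5890
G1 X1.75 Y19.86 E1.7655
G1 X-1.36 Y16.75 E1.9420
G1 X-2.50 Y12.50 E2.1186

At z = 27.2 mm: the cylinder is absent (z outside [0, 25]); the cylinder at (11, -4) does not reach this height (z outside [1, 6.5]); the cube at (5, 14.5) is not intersected at this z (z outside [6.5, 27]); Taking the first minus the rest: the first operand is absent here, so nothing remains; the cylinder at (6, 12.5): section is a regular 12-gon, circumradius r=8.5; Combining (union): only the r=8.5 cylinder at (6, 12.5) is present, so the union is just that shape — 1 connected region. The outline is a single polygon with 12 vertices. Extrusion per mm of travel: 0.8 × 0.32 / (π × 1.425²) = 0.040129. Accumulating E over each segment gives final E = 2.1186.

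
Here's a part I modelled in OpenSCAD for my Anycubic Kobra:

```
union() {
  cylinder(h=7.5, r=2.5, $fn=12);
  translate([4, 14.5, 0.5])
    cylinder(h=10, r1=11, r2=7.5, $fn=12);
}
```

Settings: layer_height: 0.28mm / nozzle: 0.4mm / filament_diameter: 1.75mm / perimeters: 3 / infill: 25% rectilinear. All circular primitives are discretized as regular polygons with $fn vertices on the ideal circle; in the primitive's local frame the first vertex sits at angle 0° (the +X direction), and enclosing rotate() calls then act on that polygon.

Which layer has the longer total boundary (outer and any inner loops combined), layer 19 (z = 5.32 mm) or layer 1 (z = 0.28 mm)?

Layer 19 (z = 5.32): the cylinder: section is a regular 12-gon, circumradius r=2.5 (perimeter = 2·12·2.500·sin(180°/12) = 15.53 mm); the cone at (4, 14.5) (r1=11→r2=7.5) has section circumradius 9.313 here — a regular 12-gon (perimeter = 2·12·9.313·sin(180°/12) = 57.85 mm); Combining (union): the 2 present regions are separate (no shared area or edge), so areas and boundary lengths simply add and each stays a separate island — boundary = 73.38 mm. So its perimeter = 73.38 mm. Layer 1 (z = 0.28): the cylinder: section is a regular 12-gon, circumradius r=2.5 (perimeter = 2·12·2.500·sin(180°/12) = 15.53 mm); the cone at (4, 14.5) is absent (z outside [0.5, 10.5]); Combining (union): only the r=2.5 cylinder is present, so the union is just that shape — boundary = 15.53 mm. So its perimeter = 15.53 mm. Layer 19 is larger (73.38 vs 15.53 mm).

layer 19 (z = 5.32 mm)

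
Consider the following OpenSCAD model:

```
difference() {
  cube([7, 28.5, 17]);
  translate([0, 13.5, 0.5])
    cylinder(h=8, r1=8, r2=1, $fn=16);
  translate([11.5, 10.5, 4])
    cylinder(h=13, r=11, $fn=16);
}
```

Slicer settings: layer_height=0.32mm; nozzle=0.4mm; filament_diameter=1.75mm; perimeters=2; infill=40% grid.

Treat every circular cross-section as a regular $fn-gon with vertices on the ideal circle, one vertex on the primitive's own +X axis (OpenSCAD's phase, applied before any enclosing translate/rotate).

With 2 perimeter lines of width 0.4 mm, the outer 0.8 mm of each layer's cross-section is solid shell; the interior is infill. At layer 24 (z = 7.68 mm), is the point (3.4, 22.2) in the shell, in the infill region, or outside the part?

infill

At z = 7.68 mm: the cube (footprint 7×28.5) is included at this height; the cone at (0, 13.5) (r1=8→r2=1) has section circumradius 1.718 here — a regular 16-gon; the r=11 cylinder at (11.5, 10.5) gives a regular 16-gon of circumradius 11 (constant along its height); Subtracting the remaining from the first: starting from the 7×28.5 cube, the cone at (0, 13.5) partially overlaps it — only the 4.52 mm² overlap (of its 9.03 mm²) is removed, clipping the outline; the r=11 cylinder at (11.5, 10.5) partially overlaps it — only the 89.16 mm² overlap (of its 370.44 mm²) is removed, clipping the outline — 2 connected regions. Overall, the cross-section has 2 separate islands. The nearest boundary edge runs (0.00, 15.22)→(0.00, 28.50); distance from the point to it = 3.40 mm. (Shell/infill is judged within the island containing the point — the largest one.) The point is inside the cross-section and 3.40 mm from the nearest boundary — more than the 0.8 mm shell width (2 × 0.4), so it's in the infill interior.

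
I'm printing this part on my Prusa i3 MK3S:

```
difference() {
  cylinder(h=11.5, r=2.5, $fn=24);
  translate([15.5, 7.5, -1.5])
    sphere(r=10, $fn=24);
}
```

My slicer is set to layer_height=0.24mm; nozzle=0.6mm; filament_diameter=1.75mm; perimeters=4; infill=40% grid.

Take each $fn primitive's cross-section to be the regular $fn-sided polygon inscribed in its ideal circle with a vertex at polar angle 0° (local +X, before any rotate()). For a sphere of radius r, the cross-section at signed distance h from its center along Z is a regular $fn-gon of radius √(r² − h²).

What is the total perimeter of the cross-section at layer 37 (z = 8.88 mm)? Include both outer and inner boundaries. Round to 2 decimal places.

15.66 mm

At z = 8.88 mm: the r=2.5 cylinder contributes a regular 24-gon of circumradius 2.5 (perimeter = 2·24·2.500·sin(180°/24) = 15.66 mm); the sphere at (15.5, 7.5) is absent (|z−center|=10.380 > r=10); After the difference (first − rest): none of the subtracted shapes is present at this height, so the r=2.5 cylinder is unchanged — boundary = 15.66 mm. Overall, the cross-section is a single solid region. Total boundary length (outer) = 15.66 mm.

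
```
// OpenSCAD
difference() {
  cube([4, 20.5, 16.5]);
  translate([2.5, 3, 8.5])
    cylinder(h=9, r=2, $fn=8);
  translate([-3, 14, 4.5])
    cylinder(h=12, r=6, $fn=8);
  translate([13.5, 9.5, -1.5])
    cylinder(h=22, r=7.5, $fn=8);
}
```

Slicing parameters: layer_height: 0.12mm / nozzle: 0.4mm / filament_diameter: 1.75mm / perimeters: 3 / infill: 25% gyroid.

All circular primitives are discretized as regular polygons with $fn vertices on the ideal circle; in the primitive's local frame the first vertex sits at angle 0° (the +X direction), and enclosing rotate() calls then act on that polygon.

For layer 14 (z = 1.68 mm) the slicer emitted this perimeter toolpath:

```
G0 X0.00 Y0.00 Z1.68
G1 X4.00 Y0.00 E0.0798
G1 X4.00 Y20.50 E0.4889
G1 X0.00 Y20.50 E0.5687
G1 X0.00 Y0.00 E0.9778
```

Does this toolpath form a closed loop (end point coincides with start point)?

yes

Start point (G0): (0.00, 0.00). End point (last G1): the path returns to the start — closed.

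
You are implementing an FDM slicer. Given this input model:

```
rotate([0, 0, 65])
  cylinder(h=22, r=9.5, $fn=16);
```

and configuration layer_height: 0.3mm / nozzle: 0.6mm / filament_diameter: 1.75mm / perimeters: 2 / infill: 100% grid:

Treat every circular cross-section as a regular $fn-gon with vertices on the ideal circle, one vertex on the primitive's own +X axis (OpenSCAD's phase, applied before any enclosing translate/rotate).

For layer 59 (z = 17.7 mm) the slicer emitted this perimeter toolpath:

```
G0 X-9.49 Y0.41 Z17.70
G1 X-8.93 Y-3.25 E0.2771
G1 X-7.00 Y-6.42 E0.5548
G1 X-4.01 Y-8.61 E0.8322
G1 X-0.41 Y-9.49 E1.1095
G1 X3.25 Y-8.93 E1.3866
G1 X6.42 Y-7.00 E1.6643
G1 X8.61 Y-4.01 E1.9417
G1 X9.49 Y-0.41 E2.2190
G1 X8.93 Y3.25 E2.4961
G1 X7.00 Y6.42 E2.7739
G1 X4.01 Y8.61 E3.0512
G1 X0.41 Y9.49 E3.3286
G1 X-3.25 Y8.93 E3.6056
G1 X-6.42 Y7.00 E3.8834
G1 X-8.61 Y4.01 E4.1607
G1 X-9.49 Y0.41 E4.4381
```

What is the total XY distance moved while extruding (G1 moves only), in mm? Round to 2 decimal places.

59.30 mm

Sum the Euclidean lengths of each G1 segment: total = 59.30 mm.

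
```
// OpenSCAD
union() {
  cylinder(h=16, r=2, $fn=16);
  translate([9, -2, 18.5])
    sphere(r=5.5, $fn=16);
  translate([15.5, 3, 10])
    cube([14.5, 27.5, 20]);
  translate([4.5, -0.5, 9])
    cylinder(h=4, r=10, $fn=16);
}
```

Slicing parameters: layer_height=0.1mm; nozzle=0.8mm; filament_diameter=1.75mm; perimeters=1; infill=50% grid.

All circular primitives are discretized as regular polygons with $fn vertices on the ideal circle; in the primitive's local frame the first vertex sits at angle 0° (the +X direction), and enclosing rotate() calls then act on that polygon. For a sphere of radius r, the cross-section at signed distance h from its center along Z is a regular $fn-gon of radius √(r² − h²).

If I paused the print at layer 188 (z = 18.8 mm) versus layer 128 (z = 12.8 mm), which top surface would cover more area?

Layer 188 (z = 18.8): the cylinder is absent (z outside [0, 16]); the r=5.5 sphere at (9, -2) contributes a regular 16-gon of circumradius √(5.5²−0.3²) = 5.492 (area = (16/2)·5.492²·sin(360°/16) = 92.33 mm²); the 14.5×27.5 cube at (15.5, 3) contributes its full rectangle (area 398.75 mm²); the cylinder at (4.5, -0.5) is not intersected at this z (z outside [9, 13]); Merging all regions: the 2 present regions are separate (no shared area or edge), so areas and boundary lengths simply add and each stays a separate island — area = 491.08 mm². So its area = 491.08 mm². Layer 128 (z = 12.8): the cylinder: section is a regular 16-gon, circumradius r=2 (area = (16/2)·2.000²·sin(360°/16) = 12.25 mm²); the sphere at (9, -2) is not intersected at this z (|z−center|=5.700 > r=5.5); the 14.5×27.5 cube at (15.5, 3) contributes its full rectangle (area 398.75 mm²); the r=10 cylinder at (4.5, -0.5) contributes a regular 16-gon of circumradius 10 (area = (16/2)·10.000²·sin(360°/16) = 306.15 mm²); Combining (union): the regions partially overlap — summed areas 717.14 mm² minus the doubly-counted overlap 12.25 mm² gives 704.90 mm² — area = 704.90 mm². So its area = 704.90 mm². Layer 128 is larger (704.90 vs 491.08 mm²).

layer 128 (z = 12.8 mm)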